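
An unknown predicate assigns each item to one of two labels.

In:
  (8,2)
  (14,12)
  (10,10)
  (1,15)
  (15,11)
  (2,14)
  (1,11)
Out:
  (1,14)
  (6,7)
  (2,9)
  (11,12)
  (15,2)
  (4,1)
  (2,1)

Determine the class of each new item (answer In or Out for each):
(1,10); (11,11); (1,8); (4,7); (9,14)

Out, In, Out, Out, Out

A rule that fits every label: sum is even — true of each 'In' example, false of each 'Out' one.
(1,10) — 1+10 = 11, hence Out.
(11,11) — 11+11 = 22, hence In.
(1,8) — 1+8 = 9, hence Out.
(4,7) — 4+7 = 11, hence Out.
(9,14) — 9+14 = 23, hence Out.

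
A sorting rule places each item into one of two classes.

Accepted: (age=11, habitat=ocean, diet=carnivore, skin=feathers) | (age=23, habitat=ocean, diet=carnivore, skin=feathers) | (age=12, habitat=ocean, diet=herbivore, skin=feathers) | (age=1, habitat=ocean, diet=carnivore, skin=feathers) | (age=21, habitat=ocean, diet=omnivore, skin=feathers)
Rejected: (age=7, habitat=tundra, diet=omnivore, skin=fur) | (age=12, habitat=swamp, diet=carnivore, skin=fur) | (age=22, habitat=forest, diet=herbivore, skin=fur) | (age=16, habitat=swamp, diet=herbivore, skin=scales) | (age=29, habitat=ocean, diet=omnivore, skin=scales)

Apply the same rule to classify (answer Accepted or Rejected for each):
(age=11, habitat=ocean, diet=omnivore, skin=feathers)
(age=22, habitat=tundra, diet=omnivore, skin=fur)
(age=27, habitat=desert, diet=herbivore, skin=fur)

Accepted, Rejected, Rejected

'Accepted' ⟺ skin is feathers.
(age=11, habitat=ocean, diet=omnivore, skin=feathers) — skin is feathers, hence Accepted.
(age=22, habitat=tundra, diet=omnivore, skin=fur) — skin is fur, hence Rejected.
(age=27, habitat=desert, diet=herbivore, skin=fur) — skin is fur, hence Rejected.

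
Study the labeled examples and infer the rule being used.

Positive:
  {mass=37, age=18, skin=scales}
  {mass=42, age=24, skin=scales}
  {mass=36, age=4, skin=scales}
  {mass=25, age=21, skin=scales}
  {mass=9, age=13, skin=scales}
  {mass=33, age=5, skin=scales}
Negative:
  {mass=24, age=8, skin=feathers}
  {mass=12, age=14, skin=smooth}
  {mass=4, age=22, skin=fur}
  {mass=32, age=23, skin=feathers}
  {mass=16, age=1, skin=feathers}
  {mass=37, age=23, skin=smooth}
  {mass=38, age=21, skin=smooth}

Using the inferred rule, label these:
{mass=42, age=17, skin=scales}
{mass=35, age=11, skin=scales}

Rule: skin is scales. This holds for each 'Positive' example and fails for each 'Negative' one.
{mass=42, age=17, skin=scales} — skin is scales, hence Positive. {mass=35, age=11, skin=scales} — skin is scales, hence Positive.

Positive, Positive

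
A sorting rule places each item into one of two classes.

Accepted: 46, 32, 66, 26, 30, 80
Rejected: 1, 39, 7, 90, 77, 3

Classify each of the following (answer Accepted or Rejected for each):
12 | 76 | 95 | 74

Accepted, Accepted, Rejected, Accepted

Every 'Accepted' example satisfies: even AND at most 80. None of the 'Rejected' examples do.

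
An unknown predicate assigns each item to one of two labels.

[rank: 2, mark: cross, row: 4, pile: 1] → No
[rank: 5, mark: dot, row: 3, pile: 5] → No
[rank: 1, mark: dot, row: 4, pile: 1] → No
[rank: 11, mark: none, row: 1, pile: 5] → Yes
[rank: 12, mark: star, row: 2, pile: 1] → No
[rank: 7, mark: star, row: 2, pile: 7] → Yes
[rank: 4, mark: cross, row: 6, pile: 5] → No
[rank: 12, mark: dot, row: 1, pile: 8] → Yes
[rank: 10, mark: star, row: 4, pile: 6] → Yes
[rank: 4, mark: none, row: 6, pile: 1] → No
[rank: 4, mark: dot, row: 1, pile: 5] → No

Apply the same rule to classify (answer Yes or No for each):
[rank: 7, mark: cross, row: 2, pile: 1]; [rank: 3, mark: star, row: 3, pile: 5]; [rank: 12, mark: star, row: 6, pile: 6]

The pattern is that an item is 'Yes' exactly when: pile ≥ 5 AND rank ≥ 7.
[rank: 7, mark: cross, row: 2, pile: 1]: pile = 1, rank = 7 — does not satisfy this, so No.
[rank: 3, mark: star, row: 3, pile: 5]: pile = 5, rank = 3 — does not satisfy this, so No.
[rank: 12, mark: star, row: 6, pile: 6]: pile = 6, rank = 12 — meets the rule, so Yes.

No, No, Yes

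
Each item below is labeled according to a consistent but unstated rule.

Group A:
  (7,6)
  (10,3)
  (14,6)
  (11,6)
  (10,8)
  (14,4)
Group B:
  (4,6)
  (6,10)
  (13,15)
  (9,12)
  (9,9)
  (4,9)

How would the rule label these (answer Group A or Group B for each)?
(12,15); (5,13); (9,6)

Group B, Group B, Group A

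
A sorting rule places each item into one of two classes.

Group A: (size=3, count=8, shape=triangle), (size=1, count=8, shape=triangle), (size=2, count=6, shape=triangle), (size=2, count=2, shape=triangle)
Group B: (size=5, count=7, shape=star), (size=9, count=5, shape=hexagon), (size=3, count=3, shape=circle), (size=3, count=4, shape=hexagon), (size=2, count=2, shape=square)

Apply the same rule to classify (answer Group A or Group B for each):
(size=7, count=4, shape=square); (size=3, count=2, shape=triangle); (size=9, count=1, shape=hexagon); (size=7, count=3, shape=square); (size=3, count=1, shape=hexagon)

The distinguishing property — shape is triangle — holds for all the 'Group A' cases and none of the 'Group B' cases.
(size=7, count=4, shape=square) — shape is square, hence Group B. (size=3, count=2, shape=triangle) — shape is triangle, hence Group A. (size=9, count=1, shape=hexagon) — shape is hexagon, hence Group B. (size=7, count=3, shape=square) — shape is square, hence Group B. (size=3, count=1, shape=hexagon) — shape is hexagon, hence Group B.

Group B, Group A, Group B, Group B, Group B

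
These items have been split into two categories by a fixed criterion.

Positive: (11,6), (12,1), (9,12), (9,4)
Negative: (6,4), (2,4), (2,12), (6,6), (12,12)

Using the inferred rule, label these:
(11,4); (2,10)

Positive, Negative

All 'Positive' examples share one property — sum is odd — and every 'Negative' example lacks it.
(11,4) — 11+4 = 15, hence Positive.
(2,10) — 2+10 = 12, hence Negative.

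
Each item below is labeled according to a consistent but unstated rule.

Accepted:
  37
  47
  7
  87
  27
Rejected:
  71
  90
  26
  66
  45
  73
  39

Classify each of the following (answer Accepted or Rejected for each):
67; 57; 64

Every 'Accepted' example satisfies: ends in digit 7. None of the 'Rejected' examples do.
67 → last digit 7 → Accepted.
57 → last digit 7 → Accepted.
64 → last digit 4 → Rejected.

Accepted, Accepted, Rejected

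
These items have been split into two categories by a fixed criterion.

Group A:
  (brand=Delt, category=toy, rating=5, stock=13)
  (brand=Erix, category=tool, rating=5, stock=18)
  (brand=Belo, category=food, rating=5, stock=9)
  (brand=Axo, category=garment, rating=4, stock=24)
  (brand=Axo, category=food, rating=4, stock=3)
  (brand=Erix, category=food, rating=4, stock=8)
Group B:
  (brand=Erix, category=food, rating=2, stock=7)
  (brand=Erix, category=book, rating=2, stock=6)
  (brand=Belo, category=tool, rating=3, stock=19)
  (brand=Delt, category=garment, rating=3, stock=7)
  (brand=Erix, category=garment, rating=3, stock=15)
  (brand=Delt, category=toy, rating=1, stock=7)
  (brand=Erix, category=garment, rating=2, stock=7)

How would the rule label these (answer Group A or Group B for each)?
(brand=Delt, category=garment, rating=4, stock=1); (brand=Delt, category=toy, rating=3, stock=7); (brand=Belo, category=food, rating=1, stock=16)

Group A, Group B, Group B

One predicate separates the groups cleanly: rating ≥ 4.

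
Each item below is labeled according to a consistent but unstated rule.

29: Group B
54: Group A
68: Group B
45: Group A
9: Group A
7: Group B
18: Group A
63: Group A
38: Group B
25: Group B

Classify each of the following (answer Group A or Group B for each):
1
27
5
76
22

One predicate separates the groups cleanly: multiple of 3.
1: 1 = 3·0 + 1 — doesn't qualify, so Group B.
27: 27 = 3·9 — has this property, so Group A.
5: 5 = 3·1 + 2 — doesn't qualify, so Group B.
76: 76 = 3·25 + 1 — doesn't qualify, so Group B.
22: 22 = 3·7 + 1 — doesn't qualify, so Group B.

Group B, Group A, Group B, Group B, Group B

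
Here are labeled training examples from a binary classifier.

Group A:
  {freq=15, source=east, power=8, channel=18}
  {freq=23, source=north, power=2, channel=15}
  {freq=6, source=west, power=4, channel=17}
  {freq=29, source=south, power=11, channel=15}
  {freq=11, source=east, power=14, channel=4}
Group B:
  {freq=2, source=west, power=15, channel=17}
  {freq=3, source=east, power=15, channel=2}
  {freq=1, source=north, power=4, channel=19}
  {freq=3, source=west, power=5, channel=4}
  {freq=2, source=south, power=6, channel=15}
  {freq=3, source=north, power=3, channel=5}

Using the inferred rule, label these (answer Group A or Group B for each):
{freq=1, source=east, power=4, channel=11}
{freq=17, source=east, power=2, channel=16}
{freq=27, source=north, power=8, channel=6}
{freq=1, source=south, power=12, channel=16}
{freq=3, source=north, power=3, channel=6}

Group B, Group A, Group A, Group B, Group B

'Group A' ⟺ freq ≥ 6.
{freq=1, source=east, power=4, channel=11} — freq = 1, hence Group B. {freq=17, source=east, power=2, channel=16} — freq = 17, hence Group A. {freq=27, source=north, power=8, channel=6} — freq = 27, hence Group A. {freq=1, source=south, power=12, channel=16} — freq = 1, hence Group B. {freq=3, source=north, power=3, channel=6} — freq = 3, hence Group B.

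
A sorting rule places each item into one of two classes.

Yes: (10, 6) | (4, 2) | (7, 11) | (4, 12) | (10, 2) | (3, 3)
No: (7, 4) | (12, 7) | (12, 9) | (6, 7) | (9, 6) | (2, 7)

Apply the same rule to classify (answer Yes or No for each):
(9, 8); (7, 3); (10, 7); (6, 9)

No, Yes, No, No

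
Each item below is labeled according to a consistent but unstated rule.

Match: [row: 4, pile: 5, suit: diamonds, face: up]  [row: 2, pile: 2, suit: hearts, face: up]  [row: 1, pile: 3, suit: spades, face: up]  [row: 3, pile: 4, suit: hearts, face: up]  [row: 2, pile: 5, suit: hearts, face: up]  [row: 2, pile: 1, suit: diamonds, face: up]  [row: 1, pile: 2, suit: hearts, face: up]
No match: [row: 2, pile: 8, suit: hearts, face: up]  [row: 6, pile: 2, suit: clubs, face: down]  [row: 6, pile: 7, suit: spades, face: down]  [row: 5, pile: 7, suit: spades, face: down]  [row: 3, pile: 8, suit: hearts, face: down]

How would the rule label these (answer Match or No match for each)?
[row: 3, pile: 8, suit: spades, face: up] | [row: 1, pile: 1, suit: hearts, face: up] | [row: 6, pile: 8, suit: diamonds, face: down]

No match, Match, No match

The rule appears to be: face is up AND pile ≤ 5.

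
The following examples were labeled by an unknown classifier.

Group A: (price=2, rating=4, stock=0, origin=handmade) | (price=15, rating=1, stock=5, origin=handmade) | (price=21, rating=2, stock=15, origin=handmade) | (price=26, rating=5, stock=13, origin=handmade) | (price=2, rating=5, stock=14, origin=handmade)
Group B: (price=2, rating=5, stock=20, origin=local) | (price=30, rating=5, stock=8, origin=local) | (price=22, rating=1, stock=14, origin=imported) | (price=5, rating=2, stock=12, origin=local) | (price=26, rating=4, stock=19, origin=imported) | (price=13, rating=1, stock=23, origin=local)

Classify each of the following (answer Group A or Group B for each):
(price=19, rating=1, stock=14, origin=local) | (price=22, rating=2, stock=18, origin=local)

Looking at the examples, the only property every 'Group A' case has and every 'Group B' case lacks is: origin is handmade.
(price=19, rating=1, stock=14, origin=local) → origin is local → Group B. (price=22, rating=2, stock=18, origin=local) → origin is local → Group B.

Group B, Group B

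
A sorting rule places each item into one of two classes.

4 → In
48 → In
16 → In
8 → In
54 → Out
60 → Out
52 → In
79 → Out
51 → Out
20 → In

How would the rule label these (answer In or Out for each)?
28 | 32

In, In

The common property of the 'In' items is: even AND at most 52. No 'Out' item has it.
In: 28, since 28 is even, 28 ≤ 52. In: 32, since 32 is even, 32 ≤ 52.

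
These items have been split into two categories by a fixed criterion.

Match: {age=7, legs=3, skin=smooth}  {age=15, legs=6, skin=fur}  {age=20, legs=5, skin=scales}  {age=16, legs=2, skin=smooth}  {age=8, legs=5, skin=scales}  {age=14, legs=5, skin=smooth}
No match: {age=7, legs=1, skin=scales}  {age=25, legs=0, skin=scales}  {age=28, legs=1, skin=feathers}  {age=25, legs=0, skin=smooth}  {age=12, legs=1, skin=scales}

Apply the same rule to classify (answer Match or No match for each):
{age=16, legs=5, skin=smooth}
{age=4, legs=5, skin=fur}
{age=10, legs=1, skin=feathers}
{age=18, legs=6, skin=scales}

'Match' ⟺ legs ≥ 2.

Match, Match, No match, Match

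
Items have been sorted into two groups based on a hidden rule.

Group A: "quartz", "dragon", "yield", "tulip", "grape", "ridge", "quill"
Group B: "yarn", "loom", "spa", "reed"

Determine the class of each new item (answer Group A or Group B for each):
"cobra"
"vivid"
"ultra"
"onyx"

The classifier is using: length ≥ 5.

Group A, Group A, Group A, Group B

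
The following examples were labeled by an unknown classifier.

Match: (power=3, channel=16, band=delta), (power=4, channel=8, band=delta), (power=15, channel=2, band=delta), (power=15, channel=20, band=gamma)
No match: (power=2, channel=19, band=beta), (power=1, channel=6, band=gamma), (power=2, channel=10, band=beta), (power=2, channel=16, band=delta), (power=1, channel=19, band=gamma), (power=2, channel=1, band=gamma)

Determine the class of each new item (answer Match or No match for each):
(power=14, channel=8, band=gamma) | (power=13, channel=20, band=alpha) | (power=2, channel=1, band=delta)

The pattern is that an item is 'Match' exactly when: power ≥ 3.
(power=14, channel=8, band=gamma) → power = 14 → Match. (power=13, channel=20, band=alpha) → power = 13 → Match. (power=2, channel=1, band=delta) → power = 2 → No match.

Match, Match, No match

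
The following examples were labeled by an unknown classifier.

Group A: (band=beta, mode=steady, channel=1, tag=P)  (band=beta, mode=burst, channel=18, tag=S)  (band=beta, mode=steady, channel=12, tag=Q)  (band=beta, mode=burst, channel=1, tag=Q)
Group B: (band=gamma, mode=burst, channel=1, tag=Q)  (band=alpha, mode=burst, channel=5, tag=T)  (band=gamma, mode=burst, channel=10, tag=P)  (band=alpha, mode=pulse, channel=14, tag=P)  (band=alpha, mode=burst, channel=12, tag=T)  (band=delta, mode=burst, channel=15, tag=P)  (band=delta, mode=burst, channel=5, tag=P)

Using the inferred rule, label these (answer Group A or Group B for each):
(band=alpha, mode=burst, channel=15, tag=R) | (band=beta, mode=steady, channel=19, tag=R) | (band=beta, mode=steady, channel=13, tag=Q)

The simplest hypothesis consistent with all the labels is: band is beta.

Group B, Group A, Group A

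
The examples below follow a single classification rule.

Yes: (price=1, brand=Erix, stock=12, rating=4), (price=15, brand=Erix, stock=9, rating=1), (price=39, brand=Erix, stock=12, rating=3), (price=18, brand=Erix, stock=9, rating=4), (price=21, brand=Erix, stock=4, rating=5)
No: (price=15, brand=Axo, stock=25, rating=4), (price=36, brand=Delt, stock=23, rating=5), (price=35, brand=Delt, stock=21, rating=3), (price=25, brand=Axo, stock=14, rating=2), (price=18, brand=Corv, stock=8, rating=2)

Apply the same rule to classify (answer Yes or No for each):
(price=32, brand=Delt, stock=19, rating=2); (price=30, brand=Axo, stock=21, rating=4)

The distinguishing property — brand is Erix — holds for all the 'Yes' cases and none of the 'No' cases.
(price=32, brand=Delt, stock=19, rating=2): brand is Delt, doesn't match → No.
(price=30, brand=Axo, stock=21, rating=4): brand is Axo, doesn't match → No.

No, No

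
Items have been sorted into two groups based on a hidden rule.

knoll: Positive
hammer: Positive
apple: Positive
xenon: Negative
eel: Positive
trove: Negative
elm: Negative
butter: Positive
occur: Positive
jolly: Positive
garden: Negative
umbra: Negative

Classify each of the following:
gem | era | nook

The classifier is using: has a double letter.

Negative, Negative, Positive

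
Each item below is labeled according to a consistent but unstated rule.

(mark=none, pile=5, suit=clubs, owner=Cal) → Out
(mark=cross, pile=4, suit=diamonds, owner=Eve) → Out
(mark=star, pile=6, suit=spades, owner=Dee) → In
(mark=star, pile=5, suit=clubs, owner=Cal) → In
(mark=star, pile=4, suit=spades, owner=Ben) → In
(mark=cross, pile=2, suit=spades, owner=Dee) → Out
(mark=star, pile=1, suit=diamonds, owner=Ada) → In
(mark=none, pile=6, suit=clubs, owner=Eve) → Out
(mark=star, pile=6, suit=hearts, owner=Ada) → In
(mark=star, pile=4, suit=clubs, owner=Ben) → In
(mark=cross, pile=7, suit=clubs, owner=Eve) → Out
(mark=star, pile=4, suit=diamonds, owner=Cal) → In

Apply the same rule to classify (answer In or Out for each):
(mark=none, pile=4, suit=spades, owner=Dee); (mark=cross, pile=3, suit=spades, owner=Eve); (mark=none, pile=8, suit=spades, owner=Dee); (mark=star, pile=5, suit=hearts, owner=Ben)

Out, Out, Out, In

Checking candidate rules against both groups, what survives is: mark is star.
(mark=none, pile=4, suit=spades, owner=Dee): mark is none — does not pass, so Out.
(mark=cross, pile=3, suit=spades, owner=Eve): mark is cross — does not pass, so Out.
(mark=none, pile=8, suit=spades, owner=Dee): mark is none — does not pass, so Out.
(mark=star, pile=5, suit=hearts, owner=Ben): mark is star — passes, so In.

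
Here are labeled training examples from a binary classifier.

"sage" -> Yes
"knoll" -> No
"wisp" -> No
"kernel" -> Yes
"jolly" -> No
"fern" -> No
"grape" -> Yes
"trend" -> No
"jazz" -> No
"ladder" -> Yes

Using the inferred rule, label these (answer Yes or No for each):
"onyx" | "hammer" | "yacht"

The simplest hypothesis consistent with all the labels is: has ≥ 2 vowels.
"onyx": No (1 vowel).
"hammer": Yes (2 vowels).
"yacht": No (1 vowel).

No, Yes, No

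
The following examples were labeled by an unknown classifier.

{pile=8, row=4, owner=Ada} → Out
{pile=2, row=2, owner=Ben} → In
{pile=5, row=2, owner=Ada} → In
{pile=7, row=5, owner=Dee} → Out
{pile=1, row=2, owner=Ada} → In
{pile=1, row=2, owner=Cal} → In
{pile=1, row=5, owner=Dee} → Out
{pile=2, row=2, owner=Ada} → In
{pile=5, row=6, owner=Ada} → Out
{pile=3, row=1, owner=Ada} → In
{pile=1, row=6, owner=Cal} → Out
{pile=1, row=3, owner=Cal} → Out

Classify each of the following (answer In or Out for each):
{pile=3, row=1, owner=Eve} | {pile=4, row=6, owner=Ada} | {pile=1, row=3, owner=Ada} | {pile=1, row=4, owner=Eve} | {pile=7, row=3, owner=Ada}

One predicate separates the groups cleanly: row ≤ 2.
{pile=3, row=1, owner=Eve}: In (row = 1). {pile=4, row=6, owner=Ada}: Out (row = 6). {pile=1, row=3, owner=Ada}: Out (row = 3). {pile=1, row=4, owner=Eve}: Out (row = 4). {pile=7, row=3, owner=Ada}: Out (row = 3).

In, Out, Out, Out, Out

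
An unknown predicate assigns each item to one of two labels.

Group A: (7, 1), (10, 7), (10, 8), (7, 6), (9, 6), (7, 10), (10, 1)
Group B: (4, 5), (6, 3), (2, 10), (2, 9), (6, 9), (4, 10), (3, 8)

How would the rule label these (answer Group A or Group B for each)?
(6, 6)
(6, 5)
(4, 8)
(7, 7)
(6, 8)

The rule appears to be: first ≥ 7.
(6, 6): Group B (first 6).
(6, 5): Group B (first 6).
(4, 8): Group B (first 4).
(7, 7): Group A (first 7).
(6, 8): Group B (first 6).

Group B, Group B, Group B, Group A, Group B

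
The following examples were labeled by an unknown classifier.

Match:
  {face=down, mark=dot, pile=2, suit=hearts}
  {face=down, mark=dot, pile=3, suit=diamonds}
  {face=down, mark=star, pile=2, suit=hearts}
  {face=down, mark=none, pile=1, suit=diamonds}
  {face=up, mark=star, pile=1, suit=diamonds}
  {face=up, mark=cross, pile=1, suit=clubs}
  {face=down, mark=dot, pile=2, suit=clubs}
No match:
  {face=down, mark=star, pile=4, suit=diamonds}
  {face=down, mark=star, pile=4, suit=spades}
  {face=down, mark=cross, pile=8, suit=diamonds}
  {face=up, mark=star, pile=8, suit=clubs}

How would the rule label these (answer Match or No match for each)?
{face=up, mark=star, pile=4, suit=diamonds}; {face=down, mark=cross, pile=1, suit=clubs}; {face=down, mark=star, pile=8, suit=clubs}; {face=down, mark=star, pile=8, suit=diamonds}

No match, Match, No match, No match

All 'Match' examples share one property — pile ≤ 3 — and every 'No match' example lacks it.
No match: {face=up, mark=star, pile=4, suit=diamonds}, since pile = 4. Match: {face=down, mark=cross, pile=1, suit=clubs}, since pile = 1. No match: {face=down, mark=star, pile=8, suit=clubs}, since pile = 8. No match: {face=down, mark=star, pile=8, suit=diamonds}, since pile = 8.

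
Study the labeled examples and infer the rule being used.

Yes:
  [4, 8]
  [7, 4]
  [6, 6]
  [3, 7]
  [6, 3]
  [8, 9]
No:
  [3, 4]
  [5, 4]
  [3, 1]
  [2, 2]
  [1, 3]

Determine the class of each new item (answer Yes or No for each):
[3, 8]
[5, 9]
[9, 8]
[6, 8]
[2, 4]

'Yes' ⟺ max ≥ 6.
[3, 8]: Yes (max 8). [5, 9]: Yes (max 9). [9, 8]: Yes (max 9). [6, 8]: Yes (max 8). [2, 4]: No (max 4).

Yes, Yes, Yes, Yes, No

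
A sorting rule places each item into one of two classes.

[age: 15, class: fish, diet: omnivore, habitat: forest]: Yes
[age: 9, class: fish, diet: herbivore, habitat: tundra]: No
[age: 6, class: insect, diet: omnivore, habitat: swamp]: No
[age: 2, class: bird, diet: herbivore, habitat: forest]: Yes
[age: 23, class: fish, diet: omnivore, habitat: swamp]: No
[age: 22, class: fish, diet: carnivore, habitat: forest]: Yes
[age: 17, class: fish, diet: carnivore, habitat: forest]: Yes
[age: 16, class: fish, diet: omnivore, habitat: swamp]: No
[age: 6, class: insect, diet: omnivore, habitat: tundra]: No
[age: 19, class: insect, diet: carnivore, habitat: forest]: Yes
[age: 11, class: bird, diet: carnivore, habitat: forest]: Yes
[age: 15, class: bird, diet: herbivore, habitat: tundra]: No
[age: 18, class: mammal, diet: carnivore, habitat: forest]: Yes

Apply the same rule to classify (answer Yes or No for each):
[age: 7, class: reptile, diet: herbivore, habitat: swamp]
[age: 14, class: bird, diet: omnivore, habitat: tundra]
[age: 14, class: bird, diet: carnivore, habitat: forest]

No, No, Yes

The pattern is that an item is 'Yes' exactly when: habitat is forest.
[age: 7, class: reptile, diet: herbivore, habitat: swamp] — habitat is swamp, hence No.
[age: 14, class: bird, diet: omnivore, habitat: tundra] — habitat is tundra, hence No.
[age: 14, class: bird, diet: carnivore, habitat: forest] — habitat is forest, hence Yes.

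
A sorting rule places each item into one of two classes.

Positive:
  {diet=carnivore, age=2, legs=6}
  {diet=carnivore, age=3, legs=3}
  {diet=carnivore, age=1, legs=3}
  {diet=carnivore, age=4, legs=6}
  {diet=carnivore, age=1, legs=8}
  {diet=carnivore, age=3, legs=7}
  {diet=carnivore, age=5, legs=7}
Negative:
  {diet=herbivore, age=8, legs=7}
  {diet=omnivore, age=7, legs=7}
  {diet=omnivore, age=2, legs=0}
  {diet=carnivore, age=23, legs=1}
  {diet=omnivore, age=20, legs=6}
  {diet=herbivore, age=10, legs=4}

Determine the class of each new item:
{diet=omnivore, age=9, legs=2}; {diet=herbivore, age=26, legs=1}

Negative, Negative

The rule appears to be: diet is carnivore AND age ≤ 5.
Negative: {diet=omnivore, age=9, legs=2}, since diet is omnivore, age = 9.
Negative: {diet=herbivore, age=26, legs=1}, since diet is herbivore, age = 26.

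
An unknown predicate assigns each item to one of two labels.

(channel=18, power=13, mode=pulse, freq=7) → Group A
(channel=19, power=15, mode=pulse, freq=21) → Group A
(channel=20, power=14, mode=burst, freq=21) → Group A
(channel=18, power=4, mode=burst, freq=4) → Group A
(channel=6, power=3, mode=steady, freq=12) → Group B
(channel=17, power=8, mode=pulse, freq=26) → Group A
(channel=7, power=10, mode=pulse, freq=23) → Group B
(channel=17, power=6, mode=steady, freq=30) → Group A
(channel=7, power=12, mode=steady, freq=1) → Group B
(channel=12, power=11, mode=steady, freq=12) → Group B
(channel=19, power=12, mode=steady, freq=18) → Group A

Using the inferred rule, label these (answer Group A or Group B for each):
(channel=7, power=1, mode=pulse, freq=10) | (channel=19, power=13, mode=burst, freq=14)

Group B, Group A

The distinguishing property — channel ≥ 17 — holds for all the 'Group A' cases and none of the 'Group B' cases.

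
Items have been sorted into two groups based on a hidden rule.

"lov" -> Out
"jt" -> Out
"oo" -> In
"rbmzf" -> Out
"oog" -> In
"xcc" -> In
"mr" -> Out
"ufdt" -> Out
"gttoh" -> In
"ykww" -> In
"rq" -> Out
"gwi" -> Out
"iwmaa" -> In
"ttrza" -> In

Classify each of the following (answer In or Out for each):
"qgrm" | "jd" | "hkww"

Out, Out, In

All 'In' examples share one property — has a double letter — and every 'Out' example lacks it.
Out: "qgrm", since no doubled letter.
Out: "jd", since no doubled letter.
In: "hkww", since 'ww' doubled.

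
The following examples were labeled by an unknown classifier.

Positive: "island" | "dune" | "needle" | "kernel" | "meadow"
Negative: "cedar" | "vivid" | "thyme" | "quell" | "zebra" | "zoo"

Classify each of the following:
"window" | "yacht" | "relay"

Positive, Negative, Negative

One predicate separates the groups cleanly: even length.
"window": Positive (length 6).
"yacht": Negative (length 5).
"relay": Negative (length 5).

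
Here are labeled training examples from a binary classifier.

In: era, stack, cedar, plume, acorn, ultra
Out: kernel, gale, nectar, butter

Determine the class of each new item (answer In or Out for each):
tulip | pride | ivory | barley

In, In, In, Out

The pattern is that an item is 'In' exactly when: odd length.
tulip → length 5 → In. pride → length 5 → In. ivory → length 5 → In. barley → length 6 → Out.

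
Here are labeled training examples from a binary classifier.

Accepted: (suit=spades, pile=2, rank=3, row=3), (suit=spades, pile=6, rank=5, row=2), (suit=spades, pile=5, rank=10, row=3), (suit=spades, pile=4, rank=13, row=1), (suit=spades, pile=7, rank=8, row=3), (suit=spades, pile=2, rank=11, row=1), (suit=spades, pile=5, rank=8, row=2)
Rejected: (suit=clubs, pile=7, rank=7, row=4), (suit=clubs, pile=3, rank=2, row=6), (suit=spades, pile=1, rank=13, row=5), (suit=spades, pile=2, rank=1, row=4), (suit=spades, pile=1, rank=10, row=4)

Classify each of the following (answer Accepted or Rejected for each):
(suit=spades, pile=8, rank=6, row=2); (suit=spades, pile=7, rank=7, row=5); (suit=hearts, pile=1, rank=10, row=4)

Accepted, Rejected, Rejected

Rule: row ≤ 3. This holds for each 'Accepted' example and fails for each 'Rejected' one.
(suit=spades, pile=8, rank=6, row=2): row = 2, matches → Accepted.
(suit=spades, pile=7, rank=7, row=5): row = 5, does not satisfy this → Rejected.
(suit=hearts, pile=1, rank=10, row=4): row = 4, does not satisfy this → Rejected.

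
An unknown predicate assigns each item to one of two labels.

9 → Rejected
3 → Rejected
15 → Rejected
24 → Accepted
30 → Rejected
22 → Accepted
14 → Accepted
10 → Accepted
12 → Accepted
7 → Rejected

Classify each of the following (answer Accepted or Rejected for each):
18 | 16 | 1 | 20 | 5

Accepted, Accepted, Rejected, Accepted, Rejected

Every 'Accepted' example satisfies: even AND at most 24. None of the 'Rejected' examples do.
Accepted: 18, since 18 is even, 18 ≤ 24. Accepted: 16, since 16 is even, 16 ≤ 24. Rejected: 1, since 1 is odd, 1 ≤ 24. Accepted: 20, since 20 is even, 20 ≤ 24. Rejected: 5, since 5 is odd, 5 ≤ 24.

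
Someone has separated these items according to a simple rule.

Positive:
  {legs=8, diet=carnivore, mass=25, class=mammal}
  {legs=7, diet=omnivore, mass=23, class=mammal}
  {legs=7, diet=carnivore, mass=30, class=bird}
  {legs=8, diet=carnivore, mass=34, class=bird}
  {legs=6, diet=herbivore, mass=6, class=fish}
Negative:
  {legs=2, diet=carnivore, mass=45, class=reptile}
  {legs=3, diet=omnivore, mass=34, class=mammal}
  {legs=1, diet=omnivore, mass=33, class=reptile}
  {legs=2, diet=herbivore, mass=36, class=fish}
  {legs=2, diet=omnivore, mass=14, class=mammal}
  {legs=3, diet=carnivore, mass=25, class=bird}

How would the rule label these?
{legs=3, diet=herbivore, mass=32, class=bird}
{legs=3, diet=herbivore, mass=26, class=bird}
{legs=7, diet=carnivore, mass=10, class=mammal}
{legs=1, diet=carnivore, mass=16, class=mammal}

Negative, Negative, Positive, Negative

The common property of the 'Positive' items is: legs ≥ 6. No 'Negative' item has it.
Negative: {legs=3, diet=herbivore, mass=32, class=bird}, since legs = 3.
Negative: {legs=3, diet=herbivore, mass=26, class=bird}, since legs = 3.
Positive: {legs=7, diet=carnivore, mass=10, class=mammal}, since legs = 7.
Negative: {legs=1, diet=carnivore, mass=16, class=mammal}, since legs = 1.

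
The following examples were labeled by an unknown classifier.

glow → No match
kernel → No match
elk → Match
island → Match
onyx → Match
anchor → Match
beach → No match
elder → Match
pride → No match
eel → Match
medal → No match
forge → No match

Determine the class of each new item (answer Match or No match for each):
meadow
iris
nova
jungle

The pattern is that an item is 'Match' exactly when: starts with a vowel.
meadow → starts with 'm' → No match. iris → starts with 'i' → Match. nova → starts with 'n' → No match. jungle → starts with 'j' → No match.

No match, Match, No match, No match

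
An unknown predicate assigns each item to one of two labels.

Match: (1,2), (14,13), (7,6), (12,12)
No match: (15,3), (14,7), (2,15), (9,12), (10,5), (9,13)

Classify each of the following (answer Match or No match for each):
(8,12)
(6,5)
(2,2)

No match, Match, Match

The simplest hypothesis consistent with all the labels is: |first − second| ≤ 1.
(8,12) — |8−12| = 4, hence No match. (6,5) — |6−5| = 1, hence Match. (2,2) — |2−2| = 0, hence Match.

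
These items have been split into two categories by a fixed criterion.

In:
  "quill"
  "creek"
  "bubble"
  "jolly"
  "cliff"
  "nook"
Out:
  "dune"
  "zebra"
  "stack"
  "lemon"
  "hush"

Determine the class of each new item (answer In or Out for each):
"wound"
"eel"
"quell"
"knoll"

The common property of the 'In' items is: has a double letter. No 'Out' item has it.
Out: "wound", since no doubled letter. In: "eel", since 'ee' doubled. In: "quell", since 'll' doubled. In: "knoll", since 'll' doubled.

Out, In, In, In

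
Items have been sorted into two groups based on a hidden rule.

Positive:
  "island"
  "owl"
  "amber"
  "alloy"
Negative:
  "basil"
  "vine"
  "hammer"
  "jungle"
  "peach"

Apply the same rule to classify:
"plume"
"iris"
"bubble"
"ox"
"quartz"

The classifier is using: starts with a vowel.
"plume": starts with 'p', does not fit → Negative.
"iris": starts with 'i', meets the rule → Positive.
"bubble": starts with 'b', does not fit → Negative.
"ox": starts with 'o', meets the rule → Positive.
"quartz": starts with 'q', does not fit → Negative.

Negative, Positive, Negative, Positive, Negative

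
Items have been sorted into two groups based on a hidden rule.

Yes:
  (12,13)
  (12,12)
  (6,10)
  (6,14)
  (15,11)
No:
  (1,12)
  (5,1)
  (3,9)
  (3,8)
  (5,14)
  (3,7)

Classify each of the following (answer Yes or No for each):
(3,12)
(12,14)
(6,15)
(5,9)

No, Yes, Yes, No

The pattern is that an item is 'Yes' exactly when: first ≥ 6.
No: (3,12), since first 3. Yes: (12,14), since first 12. Yes: (6,15), since first 6. No: (5,9), since first 5.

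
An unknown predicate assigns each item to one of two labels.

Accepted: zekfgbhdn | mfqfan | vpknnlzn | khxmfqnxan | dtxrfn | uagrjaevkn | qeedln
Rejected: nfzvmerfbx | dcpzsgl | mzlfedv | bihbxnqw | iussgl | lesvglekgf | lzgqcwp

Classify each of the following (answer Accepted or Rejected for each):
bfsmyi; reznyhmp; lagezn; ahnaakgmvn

'Accepted' ⟺ ends with 'n'.
bfsmyi — ends with 'i', hence Rejected.
reznyhmp — ends with 'p', hence Rejected.
lagezn — ends with 'n', hence Accepted.
ahnaakgmvn — ends with 'n', hence Accepted.

Rejected, Rejected, Accepted, Accepted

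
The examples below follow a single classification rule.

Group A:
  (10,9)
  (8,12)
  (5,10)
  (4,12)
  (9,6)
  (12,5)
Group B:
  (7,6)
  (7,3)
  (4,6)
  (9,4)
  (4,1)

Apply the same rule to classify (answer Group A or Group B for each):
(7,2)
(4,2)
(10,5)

The common property of the 'Group A' items is: sum ≥ 15. No 'Group B' item has it.
(7,2) — 7+2 = 9, hence Group B.
(4,2) — 4+2 = 6, hence Group B.
(10,5) — 10+5 = 15, hence Group A.

Group B, Group B, Group A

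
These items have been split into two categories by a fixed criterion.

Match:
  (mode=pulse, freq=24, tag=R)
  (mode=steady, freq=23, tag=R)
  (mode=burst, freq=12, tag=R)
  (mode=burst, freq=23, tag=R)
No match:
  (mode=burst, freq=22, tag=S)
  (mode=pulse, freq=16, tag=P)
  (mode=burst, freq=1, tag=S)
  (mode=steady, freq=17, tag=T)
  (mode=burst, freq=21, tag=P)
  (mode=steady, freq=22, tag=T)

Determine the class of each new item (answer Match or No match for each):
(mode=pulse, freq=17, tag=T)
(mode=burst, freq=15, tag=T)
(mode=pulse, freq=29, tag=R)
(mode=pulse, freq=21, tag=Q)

The classifier is using: tag is R.
(mode=pulse, freq=17, tag=T): tag is T — fails the rule, so No match.
(mode=burst, freq=15, tag=T): tag is T — fails the rule, so No match.
(mode=pulse, freq=29, tag=R): tag is R — qualifies, so Match.
(mode=pulse, freq=21, tag=Q): tag is Q — fails the rule, so No match.

No match, No match, Match, No match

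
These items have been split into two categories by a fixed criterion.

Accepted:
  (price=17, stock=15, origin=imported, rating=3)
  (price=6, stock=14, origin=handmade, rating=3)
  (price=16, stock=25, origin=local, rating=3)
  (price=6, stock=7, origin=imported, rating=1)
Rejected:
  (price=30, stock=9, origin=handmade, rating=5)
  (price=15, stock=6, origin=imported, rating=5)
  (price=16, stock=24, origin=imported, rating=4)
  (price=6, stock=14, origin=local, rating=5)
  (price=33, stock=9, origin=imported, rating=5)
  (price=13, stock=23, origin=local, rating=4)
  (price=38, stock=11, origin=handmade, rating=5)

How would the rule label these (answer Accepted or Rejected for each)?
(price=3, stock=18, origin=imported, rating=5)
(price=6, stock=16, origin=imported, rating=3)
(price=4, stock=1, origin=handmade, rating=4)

Rejected, Accepted, Rejected

One predicate separates the groups cleanly: rating ≤ 3.
Rejected: (price=3, stock=18, origin=imported, rating=5), since rating = 5. Accepted: (price=6, stock=16, origin=imported, rating=3), since rating = 3. Rejected: (price=4, stock=1, origin=handmade, rating=4), since rating = 4.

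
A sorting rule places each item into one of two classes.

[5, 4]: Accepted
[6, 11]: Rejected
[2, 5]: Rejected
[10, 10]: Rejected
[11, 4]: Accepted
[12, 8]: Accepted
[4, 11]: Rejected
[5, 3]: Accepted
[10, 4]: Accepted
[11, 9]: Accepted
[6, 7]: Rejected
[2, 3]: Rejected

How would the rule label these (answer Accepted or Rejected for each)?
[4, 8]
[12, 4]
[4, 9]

Rejected, Accepted, Rejected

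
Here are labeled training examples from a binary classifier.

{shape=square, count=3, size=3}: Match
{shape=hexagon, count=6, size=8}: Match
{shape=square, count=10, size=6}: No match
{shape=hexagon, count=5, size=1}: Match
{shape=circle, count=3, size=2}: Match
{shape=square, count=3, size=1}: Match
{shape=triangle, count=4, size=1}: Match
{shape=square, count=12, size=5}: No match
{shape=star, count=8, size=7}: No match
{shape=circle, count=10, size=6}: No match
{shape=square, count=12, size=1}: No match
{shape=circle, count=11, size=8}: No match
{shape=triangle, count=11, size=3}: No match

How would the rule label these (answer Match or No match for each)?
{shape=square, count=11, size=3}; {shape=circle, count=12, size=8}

No match, No match

Rule: count ≤ 6. This holds for each 'Match' example and fails for each 'No match' one.
No match: {shape=square, count=11, size=3}, since count = 11. No match: {shape=circle, count=12, size=8}, since count = 12.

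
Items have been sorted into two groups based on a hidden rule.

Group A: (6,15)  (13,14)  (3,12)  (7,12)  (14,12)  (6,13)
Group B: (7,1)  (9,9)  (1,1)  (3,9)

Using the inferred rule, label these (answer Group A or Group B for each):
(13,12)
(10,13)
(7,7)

Group A, Group A, Group B

The common property of the 'Group A' items is: second ≥ 12. No 'Group B' item has it.
(13,12) — second 12, hence Group A.
(10,13) — second 13, hence Group A.
(7,7) — second 7, hence Group B.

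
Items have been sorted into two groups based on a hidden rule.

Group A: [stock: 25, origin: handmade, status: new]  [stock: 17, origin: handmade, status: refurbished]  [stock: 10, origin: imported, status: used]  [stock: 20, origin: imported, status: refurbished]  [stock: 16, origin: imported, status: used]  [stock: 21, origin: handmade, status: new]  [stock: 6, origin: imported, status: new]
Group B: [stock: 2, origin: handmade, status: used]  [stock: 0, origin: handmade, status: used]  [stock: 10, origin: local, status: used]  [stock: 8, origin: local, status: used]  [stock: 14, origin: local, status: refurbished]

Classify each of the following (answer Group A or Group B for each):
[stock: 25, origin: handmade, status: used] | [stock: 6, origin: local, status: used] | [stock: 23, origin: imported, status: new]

The simplest hypothesis consistent with all the labels is: origin is imported OR stock ≥ 16.
Group A: [stock: 25, origin: handmade, status: used], since origin is handmade, stock = 25.
Group B: [stock: 6, origin: local, status: used], since origin is local, stock = 6.
Group A: [stock: 23, origin: imported, status: new], since origin is imported, stock = 23.

Group A, Group B, Group A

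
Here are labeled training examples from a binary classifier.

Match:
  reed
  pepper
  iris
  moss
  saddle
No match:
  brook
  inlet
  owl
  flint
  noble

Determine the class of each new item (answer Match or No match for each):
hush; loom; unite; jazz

Match, Match, No match, Match

Every 'Match' example satisfies: even length. None of the 'No match' examples do.
Match: hush, since length 4. Match: loom, since length 4. No match: unite, since length 5. Match: jazz, since length 4.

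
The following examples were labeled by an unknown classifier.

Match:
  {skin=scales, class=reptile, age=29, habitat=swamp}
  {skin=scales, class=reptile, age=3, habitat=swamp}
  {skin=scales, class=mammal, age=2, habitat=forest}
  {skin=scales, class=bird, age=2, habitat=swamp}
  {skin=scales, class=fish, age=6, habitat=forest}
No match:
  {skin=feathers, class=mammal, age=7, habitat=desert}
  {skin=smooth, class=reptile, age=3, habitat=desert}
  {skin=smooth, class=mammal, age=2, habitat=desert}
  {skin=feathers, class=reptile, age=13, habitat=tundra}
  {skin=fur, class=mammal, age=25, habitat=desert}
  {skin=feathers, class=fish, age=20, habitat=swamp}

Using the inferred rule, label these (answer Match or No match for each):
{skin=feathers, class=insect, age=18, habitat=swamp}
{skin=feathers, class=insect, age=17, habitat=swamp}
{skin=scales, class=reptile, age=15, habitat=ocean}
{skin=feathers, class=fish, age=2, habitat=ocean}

No match, No match, Match, No match

Rule: skin is scales. This holds for each 'Match' example and fails for each 'No match' one.
{skin=feathers, class=insect, age=18, habitat=swamp} → skin is feathers → No match. {skin=feathers, class=insect, age=17, habitat=swamp} → skin is feathers → No match. {skin=scales, class=reptile, age=15, habitat=ocean} → skin is scales → Match. {skin=feathers, class=fish, age=2, habitat=ocean} → skin is feathers → No match.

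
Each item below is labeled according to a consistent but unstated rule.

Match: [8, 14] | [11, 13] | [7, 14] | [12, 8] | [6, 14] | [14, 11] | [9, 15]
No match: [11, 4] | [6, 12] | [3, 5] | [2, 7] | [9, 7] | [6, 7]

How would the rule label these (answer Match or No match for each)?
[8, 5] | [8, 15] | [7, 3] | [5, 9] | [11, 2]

No match, Match, No match, No match, No match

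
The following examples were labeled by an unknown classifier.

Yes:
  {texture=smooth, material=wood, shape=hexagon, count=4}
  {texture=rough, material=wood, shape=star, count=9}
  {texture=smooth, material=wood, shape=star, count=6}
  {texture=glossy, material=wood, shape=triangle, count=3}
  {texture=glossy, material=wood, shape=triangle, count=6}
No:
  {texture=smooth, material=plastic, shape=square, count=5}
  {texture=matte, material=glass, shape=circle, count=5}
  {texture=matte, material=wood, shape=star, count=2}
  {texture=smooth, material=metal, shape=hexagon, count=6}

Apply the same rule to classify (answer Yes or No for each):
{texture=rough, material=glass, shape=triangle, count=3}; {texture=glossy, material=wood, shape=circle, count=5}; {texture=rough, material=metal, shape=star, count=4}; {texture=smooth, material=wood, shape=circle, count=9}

The rule appears to be: material is wood AND count ≥ 3.
{texture=rough, material=glass, shape=triangle, count=3}: No (material is glass, count = 3).
{texture=glossy, material=wood, shape=circle, count=5}: Yes (material is wood, count = 5).
{texture=rough, material=metal, shape=star, count=4}: No (material is metal, count = 4).
{texture=smooth, material=wood, shape=circle, count=9}: Yes (material is wood, count = 9).

No, Yes, No, Yes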